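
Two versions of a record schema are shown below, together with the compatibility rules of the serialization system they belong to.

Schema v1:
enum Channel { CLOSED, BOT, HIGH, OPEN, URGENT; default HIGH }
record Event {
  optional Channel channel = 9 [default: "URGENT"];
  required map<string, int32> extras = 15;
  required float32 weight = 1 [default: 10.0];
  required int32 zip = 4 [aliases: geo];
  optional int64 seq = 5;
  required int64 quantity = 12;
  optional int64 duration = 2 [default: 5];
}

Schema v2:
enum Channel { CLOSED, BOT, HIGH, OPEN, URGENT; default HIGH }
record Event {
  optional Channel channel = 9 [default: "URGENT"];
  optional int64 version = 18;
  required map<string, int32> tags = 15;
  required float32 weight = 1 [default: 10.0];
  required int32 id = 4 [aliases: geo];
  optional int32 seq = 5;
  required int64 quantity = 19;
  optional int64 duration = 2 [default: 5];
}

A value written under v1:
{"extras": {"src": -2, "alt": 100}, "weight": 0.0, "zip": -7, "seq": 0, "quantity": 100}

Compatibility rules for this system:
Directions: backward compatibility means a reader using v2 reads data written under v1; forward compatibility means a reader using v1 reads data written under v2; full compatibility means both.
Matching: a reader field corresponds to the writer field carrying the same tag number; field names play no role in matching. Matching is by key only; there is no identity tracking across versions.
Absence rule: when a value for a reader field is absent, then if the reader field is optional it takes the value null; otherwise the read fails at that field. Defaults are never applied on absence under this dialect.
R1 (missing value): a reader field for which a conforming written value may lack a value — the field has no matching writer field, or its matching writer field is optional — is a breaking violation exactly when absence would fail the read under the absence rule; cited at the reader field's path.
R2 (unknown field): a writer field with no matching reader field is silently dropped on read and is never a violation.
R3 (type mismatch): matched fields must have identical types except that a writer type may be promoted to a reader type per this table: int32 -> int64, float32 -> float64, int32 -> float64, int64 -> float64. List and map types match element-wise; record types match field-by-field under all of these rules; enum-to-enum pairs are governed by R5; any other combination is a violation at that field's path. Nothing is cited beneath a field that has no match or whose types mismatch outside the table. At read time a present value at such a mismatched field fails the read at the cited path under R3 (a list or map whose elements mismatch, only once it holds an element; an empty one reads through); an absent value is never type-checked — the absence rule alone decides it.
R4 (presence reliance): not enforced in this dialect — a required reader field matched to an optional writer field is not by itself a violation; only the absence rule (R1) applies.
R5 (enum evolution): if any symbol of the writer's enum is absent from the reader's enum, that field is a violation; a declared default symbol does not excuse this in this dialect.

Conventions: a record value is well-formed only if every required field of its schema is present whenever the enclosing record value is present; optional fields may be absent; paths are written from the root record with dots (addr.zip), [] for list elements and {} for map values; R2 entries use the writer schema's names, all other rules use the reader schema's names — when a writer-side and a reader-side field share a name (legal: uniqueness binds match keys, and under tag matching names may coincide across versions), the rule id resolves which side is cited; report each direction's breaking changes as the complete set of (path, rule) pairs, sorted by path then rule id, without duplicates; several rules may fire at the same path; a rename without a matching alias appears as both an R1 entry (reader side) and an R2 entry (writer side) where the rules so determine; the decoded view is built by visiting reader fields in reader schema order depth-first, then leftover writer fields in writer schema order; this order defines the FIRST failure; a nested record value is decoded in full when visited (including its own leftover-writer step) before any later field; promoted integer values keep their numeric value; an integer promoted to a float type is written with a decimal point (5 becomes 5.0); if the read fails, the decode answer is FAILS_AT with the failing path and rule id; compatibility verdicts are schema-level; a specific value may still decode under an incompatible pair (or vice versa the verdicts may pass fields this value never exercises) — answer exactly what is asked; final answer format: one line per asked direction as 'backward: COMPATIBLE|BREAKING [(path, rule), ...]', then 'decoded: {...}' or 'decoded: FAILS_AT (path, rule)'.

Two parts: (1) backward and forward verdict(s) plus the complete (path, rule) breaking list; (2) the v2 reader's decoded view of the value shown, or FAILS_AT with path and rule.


backward: BREAKING [(quantity, R1), (seq, R3)]; forward: BREAKING [(quantity, R1)]; decoded: FAILS_AT (seq, R3)

arrows below run writer -> reader for Event
checking backward for Event: reader v2 against writer v1:
  channel: Channel -> Channel, writer optional; from channel
  no writer field matches reader version
  tags: map<string, int32> -> map<string, int32>, writer required; from extras
  weight: float32 -> float32, writer required; from weight
  id: int32 -> int32, writer required; from zip
  seq: int64 -> int32, writer optional; from seq
  no writer field matches reader quantity
  duration: int64 -> int64, writer optional; from duration
  leftover writer field: quantity
  rule R1 violated at quantity
  rule R3 violated at seq
  => 2 violation(s): backward is BREAKING for Event
checking forward for Event: reader v1 against writer v2:
  channel: Channel -> Channel, writer optional; from channel
  extras: map<string, int32> -> map<string, int32>, writer required; from tags
  weight: float32 -> float32, writer required; from weight
  zip: int32 -> int32, writer required; from id
  seq: int32 -> int64, writer optional; from seq
  no writer field matches reader quantity
  duration: int64 -> int64, writer optional; from duration
  leftover writer field: version
  leftover writer field: quantity
  rule R1 violated at quantity
  => 1 violation(s): forward is BREAKING for Event
migrating the Event value to v2:
  channel := null (absent, optional -> null)
  version := null (absent, optional -> null)
  tags := {"src": -2, "alt": 100} (from writer extras)
  weight := 0.0
  id := -7 (from writer zip)
  read fails at seq under R3
  => FAILS_AT (seq, R3)


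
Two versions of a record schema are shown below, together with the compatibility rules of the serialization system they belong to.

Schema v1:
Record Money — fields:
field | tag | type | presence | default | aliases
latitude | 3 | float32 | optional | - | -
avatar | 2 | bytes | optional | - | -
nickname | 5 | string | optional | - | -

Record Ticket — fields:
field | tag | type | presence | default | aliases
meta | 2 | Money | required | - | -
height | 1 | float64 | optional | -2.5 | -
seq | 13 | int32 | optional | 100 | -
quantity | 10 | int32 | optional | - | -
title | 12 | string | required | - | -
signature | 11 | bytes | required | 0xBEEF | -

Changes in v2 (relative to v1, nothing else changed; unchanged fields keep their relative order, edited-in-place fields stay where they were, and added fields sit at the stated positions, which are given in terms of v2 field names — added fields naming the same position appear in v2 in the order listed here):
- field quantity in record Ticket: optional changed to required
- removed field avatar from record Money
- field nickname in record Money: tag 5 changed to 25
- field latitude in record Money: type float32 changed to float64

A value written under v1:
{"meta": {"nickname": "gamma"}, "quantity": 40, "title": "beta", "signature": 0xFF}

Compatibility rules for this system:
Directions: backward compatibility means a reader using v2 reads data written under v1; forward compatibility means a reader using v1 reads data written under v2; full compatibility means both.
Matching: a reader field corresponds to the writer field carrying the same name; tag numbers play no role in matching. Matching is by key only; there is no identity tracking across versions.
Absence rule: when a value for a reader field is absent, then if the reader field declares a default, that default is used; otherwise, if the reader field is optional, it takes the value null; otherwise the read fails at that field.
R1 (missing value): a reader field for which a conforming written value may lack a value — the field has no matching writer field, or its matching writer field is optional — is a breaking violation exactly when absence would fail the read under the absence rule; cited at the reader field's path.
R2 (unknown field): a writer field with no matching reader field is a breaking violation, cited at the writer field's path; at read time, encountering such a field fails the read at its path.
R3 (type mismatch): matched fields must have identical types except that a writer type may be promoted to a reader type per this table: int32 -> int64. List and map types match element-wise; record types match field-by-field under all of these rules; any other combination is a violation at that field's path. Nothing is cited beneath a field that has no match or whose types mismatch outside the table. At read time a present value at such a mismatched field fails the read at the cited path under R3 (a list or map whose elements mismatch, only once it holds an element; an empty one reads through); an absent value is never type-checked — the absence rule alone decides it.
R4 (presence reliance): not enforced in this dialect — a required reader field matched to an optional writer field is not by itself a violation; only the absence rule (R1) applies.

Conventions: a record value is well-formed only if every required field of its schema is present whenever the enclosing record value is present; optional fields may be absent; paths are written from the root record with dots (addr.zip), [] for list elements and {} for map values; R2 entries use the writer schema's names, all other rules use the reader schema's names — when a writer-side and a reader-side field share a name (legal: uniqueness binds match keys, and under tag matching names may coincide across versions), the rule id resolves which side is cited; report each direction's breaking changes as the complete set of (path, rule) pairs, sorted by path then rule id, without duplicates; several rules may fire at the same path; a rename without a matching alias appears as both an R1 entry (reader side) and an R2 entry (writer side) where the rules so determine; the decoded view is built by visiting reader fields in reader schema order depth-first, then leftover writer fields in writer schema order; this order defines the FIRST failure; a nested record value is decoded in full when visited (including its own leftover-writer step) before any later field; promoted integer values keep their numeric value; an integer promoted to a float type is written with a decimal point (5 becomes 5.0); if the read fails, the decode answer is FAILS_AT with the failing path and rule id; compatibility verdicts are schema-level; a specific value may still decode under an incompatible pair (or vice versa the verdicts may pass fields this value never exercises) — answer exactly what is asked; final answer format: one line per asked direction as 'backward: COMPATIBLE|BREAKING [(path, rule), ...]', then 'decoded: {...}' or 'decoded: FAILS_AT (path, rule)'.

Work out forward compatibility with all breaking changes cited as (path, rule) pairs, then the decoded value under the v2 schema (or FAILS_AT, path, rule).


forward: BREAKING [(meta.latitude, R3)]; decoded: {"meta": {"latitude": null, "nickname": "gamma"}, "height": -2.5, "seq": 100, "quantity": 40, "title": "beta", "signature": 0xFF}

arrows below run writer -> reader for Ticket
forward analysis of Ticket with v1 as reader and v2 as writer:
  meta: paired with writer meta (Money -> Money; writer required)
  height: paired with writer height (float64 -> float64; writer optional)
  seq: paired with writer seq (int32 -> int32; writer optional)
  quantity: paired with writer quantity (int32 -> int32; writer required)
  title: paired with writer title (string -> string; writer required)
  signature: paired with writer signature (bytes -> bytes; writer required)
  meta.latitude: paired with writer meta.latitude (float64 -> float32; writer optional)
  meta.avatar has no writer counterpart
  meta.nickname: paired with writer meta.nickname (string -> string; writer optional)
  breaking: (meta.latitude, R3)
  => forward: BREAKING (1)
decode (reader v2):
  meta.latitude := null (not supplied -> null)
  meta.nickname := "gamma"
  height := -2.5 (no value, default fills)
  seq := 100 (no value, default fills)
  quantity := 40
  title := "beta"
  signature := 0xFF
  => decoded: {"meta": {"latitude": null, "nickname": "gamma"}, "height": -2.5, "seq": 100, "quantity": 40, "title": "beta", "signature": 0xFF}
diffs on Ticket not affecting the asked answer:
  field quantity in record Ticket: optional changed to required -> fires only in the backward direction of Ticket, which is not asked here
  field nickname in record Money: tag 5 changed to 25 -> no rule fires on it in Ticket's dialect; the asked verdict holds


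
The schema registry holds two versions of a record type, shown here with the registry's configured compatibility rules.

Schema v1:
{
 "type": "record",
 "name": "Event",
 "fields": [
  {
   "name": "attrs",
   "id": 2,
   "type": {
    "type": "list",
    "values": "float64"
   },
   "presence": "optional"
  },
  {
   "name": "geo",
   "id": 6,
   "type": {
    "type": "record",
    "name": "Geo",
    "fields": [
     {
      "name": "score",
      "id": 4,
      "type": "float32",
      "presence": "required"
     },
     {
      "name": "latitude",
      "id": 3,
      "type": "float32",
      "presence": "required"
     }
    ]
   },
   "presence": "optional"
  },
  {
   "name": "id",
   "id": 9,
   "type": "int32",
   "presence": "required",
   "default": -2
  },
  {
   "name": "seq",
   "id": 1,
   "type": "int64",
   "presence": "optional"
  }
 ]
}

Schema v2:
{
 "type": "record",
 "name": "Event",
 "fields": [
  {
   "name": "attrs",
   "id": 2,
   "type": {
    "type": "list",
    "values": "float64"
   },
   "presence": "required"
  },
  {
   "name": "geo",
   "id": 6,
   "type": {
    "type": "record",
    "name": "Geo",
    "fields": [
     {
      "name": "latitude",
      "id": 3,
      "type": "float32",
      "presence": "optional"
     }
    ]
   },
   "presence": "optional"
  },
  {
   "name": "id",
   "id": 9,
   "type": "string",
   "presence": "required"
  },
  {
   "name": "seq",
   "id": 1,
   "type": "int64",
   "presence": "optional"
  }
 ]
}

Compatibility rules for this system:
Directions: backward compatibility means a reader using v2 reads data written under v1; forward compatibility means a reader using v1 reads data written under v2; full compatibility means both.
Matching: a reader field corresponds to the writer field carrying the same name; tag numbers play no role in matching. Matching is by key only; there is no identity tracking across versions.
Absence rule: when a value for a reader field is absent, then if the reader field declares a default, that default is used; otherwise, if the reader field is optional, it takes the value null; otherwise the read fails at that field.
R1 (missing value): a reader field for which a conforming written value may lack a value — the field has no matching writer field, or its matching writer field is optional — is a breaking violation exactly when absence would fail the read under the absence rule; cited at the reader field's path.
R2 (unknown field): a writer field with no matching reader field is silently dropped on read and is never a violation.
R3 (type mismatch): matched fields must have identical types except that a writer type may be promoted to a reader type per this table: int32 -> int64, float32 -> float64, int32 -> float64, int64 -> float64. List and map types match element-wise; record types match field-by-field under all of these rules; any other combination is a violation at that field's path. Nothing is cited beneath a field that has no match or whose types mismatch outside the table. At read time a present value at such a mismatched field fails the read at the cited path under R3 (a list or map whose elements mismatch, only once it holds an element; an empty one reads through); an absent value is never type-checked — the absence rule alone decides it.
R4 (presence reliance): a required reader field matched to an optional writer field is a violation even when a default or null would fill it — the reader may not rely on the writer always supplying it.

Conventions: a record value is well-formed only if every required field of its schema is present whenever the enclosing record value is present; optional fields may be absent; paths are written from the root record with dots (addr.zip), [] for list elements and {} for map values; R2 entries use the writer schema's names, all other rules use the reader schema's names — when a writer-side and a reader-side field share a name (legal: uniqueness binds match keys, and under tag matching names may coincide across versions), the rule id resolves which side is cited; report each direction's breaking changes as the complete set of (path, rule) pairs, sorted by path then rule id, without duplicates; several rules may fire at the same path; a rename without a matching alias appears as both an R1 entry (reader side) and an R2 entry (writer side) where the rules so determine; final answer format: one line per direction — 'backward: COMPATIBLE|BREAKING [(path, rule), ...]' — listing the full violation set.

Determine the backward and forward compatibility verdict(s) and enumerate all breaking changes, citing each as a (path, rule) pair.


backward: BREAKING [(attrs, R1), (attrs, R4), (id, R3)]; forward: BREAKING [(geo.latitude, R1), (geo.latitude, R4), (geo.score, R1), (id, R3)]

in Event below, arrows point writer -> reader
backward analysis of Event with v2 as reader and v1 as writer:
  list<float64> -> list<float64>, writer optional: attrs aligns to attrs
  Geo -> Geo, writer optional: geo aligns to geo
  int32 -> string, writer required: id aligns to id
  int64 -> int64, writer optional: seq aligns to seq
  float32 -> float32, writer required: geo.latitude aligns to geo.latitude
  leftover writer field: geo.score
  violation R1 at attrs
  violation R4 at attrs
  violation R3 at id
  backward on Event therefore BREAKING (3)
forward analysis of Event with v1 as reader and v2 as writer:
  list<float64> -> list<float64>, writer required: attrs aligns to attrs
  Geo -> Geo, writer optional: geo aligns to geo
  string -> int32, writer required: id aligns to id
  int64 -> int64, writer optional: seq aligns to seq
  no writer field matches reader geo.score
  float32 -> float32, writer optional: geo.latitude aligns to geo.latitude
  violation R1 at geo.latitude
  violation R4 at geo.latitude
  violation R1 at geo.score
  violation R3 at id
  forward on Event therefore BREAKING (4)


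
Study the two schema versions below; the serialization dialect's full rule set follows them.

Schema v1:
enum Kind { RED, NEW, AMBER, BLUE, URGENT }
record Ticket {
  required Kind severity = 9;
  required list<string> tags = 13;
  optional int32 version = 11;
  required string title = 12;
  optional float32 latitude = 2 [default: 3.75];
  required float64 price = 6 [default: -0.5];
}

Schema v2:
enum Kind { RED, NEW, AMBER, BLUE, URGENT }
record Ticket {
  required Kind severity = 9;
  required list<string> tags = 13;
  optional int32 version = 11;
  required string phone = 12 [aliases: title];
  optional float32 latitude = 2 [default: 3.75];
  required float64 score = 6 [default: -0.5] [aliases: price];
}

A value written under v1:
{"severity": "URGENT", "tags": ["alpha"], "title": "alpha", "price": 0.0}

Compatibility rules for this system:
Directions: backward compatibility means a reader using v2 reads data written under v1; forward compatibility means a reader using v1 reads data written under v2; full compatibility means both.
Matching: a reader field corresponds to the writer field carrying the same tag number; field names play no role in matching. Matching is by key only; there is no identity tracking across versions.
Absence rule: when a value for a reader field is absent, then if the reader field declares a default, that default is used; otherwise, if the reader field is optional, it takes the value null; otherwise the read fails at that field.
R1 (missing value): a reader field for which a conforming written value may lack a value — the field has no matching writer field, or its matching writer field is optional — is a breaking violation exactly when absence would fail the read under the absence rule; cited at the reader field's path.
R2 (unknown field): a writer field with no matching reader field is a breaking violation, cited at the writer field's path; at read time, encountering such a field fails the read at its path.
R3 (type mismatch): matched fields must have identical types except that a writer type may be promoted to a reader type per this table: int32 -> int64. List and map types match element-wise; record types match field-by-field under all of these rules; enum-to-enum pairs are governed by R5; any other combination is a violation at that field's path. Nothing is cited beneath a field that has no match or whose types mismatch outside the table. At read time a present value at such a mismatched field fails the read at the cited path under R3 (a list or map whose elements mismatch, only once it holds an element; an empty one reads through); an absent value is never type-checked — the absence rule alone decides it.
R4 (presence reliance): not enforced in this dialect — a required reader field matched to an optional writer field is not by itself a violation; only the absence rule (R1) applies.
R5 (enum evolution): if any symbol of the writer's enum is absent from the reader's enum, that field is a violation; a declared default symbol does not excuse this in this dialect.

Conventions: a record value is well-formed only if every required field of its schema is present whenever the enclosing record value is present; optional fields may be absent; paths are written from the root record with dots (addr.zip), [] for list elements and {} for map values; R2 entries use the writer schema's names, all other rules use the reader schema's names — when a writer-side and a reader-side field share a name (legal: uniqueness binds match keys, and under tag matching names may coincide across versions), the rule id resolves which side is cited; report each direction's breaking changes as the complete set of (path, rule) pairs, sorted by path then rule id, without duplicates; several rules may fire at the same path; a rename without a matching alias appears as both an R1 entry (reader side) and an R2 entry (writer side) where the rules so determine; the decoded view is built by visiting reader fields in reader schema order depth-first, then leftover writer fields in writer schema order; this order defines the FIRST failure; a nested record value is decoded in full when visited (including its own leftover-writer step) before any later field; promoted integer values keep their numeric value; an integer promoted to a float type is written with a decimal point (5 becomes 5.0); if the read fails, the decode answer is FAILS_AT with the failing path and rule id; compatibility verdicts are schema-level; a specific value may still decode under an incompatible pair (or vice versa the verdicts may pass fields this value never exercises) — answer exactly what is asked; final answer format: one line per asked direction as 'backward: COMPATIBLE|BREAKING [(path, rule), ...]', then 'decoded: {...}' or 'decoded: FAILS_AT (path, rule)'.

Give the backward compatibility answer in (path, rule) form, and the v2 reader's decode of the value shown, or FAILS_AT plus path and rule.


in Ticket below, arrows point writer -> reader
backward pass over Ticket, reader schema v2, writer schema v1:
  severity: Kind -> Kind, writer required; from severity
  tags: list<string> -> list<string>, writer required; from tags
  version: int32 -> int32, writer optional; from version
  phone: string -> string, writer required; from title
  latitude: float32 -> float32, writer optional; from latitude
  score: float64 -> float64, writer required; from price
  => backward verdict for Ticket: COMPATIBLE, no violations
decode walk for Ticket under reader schema v2:
  severity := "URGENT"
  tags := ["alpha"]
  version := null (not supplied -> null)
  phone := "alpha" (from writer title)
  latitude := 3.75 (no value, default fills)
  score := 0.0 (from writer price)
  => decoded: {"severity": "URGENT", "tags": ["alpha"], "version": null, "phone": "alpha", "latitude": 3.75, "score": 0.0}

backward: COMPATIBLE []; decoded: {"severity": "URGENT", "tags": ["alpha"], "version": null, "phone": "alpha", "latitude": 3.75, "score": 0.0}


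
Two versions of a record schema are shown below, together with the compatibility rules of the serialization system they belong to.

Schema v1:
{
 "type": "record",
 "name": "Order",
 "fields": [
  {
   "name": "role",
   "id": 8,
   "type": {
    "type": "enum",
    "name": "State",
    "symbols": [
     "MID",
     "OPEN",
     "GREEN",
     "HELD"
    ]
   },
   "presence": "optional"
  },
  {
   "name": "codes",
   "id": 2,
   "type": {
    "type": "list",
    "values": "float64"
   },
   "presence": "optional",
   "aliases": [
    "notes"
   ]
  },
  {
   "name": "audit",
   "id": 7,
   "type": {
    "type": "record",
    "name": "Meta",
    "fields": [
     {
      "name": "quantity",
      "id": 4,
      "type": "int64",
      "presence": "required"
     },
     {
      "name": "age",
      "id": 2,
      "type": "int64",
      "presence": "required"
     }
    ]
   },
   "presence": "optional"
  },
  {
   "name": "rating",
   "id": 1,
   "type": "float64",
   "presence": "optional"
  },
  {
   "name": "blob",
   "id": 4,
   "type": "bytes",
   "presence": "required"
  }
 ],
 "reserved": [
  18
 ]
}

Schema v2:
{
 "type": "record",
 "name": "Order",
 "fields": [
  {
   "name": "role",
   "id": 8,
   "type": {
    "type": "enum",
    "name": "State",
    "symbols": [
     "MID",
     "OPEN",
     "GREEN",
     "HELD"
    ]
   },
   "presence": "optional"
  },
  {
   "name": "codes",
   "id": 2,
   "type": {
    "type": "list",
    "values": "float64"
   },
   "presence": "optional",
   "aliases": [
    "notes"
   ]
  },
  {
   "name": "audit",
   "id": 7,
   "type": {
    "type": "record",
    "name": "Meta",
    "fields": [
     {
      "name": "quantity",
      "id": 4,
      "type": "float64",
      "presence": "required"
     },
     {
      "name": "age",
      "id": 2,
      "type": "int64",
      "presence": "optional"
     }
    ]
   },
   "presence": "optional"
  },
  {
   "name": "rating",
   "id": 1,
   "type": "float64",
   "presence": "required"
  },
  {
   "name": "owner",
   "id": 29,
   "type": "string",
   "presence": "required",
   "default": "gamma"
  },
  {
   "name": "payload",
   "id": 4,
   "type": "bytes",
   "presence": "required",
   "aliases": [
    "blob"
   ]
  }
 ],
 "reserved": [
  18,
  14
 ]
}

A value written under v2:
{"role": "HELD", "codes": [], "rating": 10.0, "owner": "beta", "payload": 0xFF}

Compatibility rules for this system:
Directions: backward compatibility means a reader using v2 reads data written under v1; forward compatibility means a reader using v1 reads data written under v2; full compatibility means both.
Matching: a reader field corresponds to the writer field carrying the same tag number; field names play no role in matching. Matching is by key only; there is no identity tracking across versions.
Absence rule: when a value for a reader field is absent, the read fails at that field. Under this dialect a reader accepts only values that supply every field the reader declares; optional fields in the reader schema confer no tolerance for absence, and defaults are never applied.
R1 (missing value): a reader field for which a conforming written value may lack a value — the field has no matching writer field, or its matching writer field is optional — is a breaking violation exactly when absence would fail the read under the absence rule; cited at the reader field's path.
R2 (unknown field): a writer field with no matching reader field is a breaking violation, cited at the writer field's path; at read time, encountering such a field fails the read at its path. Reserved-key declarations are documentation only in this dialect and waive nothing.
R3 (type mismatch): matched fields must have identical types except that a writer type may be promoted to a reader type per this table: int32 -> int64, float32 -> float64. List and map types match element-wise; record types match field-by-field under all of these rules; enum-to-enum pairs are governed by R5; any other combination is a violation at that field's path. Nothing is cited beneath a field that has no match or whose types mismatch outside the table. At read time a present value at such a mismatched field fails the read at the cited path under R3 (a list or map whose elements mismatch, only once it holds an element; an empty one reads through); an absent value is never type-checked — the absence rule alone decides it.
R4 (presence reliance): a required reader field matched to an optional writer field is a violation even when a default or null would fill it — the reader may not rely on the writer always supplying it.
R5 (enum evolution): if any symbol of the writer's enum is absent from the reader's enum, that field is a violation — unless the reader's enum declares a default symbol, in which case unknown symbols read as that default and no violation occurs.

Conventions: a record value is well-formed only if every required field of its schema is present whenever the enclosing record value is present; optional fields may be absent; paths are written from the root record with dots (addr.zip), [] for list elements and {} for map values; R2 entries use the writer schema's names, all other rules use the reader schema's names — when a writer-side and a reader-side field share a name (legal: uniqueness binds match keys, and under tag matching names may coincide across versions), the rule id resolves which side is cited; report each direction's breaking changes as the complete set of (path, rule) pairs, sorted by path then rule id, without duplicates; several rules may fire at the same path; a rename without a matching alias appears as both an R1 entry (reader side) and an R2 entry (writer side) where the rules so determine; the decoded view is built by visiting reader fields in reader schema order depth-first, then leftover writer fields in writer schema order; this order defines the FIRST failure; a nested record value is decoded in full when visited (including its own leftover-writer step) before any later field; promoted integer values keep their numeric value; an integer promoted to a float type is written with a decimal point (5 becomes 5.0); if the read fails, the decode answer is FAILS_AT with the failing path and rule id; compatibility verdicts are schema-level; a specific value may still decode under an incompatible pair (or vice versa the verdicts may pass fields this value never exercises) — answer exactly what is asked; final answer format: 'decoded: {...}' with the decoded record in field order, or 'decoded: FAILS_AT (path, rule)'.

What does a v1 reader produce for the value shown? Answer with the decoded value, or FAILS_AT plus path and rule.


decoded: FAILS_AT (audit, R1)

arrows below run writer -> reader for Order
decode walk for Order under reader schema v1:
  role := "HELD"
  codes := []
  read fails at audit under R1 (no fill)
  => FAILS_AT (audit, R1)
ruling out the remaining Order differences:
  field quantity in record Meta: type int64 changed to float64 -> matters for Order compatibility verdicts, not for this value's decode
  added field owner to record Order: required string, tag 29, default "gamma" (in v2 it sits immediately before payload) -> matters for Order compatibility verdicts, not for this value's decode
  field age in record Meta: required changed to optional -> matters for Order compatibility verdicts, not for this value's decode
  field rating in record Order: optional changed to required -> matters for Order compatibility verdicts, not for this value's decode
  renamed field blob to payload in record Order (alias blob declared on the renamed field) -> triggers nothing under the printed rules; the Order answer is the same either way


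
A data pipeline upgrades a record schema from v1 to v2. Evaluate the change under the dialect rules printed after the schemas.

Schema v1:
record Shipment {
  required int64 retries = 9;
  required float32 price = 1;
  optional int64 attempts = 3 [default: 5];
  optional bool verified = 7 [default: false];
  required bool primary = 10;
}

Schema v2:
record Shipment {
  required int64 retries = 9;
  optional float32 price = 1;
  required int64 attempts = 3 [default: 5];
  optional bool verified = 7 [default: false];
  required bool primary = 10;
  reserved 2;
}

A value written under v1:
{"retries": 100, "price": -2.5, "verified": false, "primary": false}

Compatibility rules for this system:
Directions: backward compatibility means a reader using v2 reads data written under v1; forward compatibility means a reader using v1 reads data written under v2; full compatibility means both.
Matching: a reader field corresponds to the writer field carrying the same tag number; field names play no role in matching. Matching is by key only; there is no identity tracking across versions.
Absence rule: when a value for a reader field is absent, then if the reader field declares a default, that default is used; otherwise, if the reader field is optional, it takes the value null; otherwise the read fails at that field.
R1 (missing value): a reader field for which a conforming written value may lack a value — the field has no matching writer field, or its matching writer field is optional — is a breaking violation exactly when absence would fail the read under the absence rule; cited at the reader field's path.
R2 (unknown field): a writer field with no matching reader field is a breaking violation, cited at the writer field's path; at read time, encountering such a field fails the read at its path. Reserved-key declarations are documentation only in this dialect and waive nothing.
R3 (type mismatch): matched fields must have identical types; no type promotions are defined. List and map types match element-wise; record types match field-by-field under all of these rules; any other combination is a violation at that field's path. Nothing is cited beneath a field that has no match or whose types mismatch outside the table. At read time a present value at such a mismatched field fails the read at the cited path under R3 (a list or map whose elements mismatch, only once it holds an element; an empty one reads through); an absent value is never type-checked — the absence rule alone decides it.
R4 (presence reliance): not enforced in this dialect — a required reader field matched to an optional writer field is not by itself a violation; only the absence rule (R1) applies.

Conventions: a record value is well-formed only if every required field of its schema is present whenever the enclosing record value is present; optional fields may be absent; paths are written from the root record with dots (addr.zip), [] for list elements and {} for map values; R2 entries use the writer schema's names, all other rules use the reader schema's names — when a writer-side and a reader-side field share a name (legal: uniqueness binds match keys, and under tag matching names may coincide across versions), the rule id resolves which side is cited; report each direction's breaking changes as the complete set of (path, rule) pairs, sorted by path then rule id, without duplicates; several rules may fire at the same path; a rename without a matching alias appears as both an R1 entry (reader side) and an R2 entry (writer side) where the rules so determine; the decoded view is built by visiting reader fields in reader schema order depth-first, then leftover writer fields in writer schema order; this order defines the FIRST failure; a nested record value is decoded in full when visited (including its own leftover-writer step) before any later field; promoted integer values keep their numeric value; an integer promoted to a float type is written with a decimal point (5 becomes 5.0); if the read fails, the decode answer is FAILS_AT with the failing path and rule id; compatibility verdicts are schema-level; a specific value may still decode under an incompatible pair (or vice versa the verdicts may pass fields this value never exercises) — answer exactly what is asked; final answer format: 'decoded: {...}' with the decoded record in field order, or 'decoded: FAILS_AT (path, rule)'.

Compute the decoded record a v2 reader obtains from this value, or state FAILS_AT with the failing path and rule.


decoded: {"retries": 100, "price": -2.5, "attempts": 5, "verified": false, "primary": false}

each type pair in Shipment: writer, then reader
decoding the Shipment value with the v2 reader:
  retries := 100
  price := -2.5
  attempts := 5 (no value, default fills)
  verified := false
  primary := false
  => decoded: {"retries": 100, "price": -2.5, "attempts": 5, "verified": false, "primary": false}
checking off the Shipment differences that do not matter here:
  field price in record Shipment: required changed to optional -> shifts the Shipment verdicts, not this decode
  field attempts in record Shipment: optional changed to required -> no rule fires on it and the decoded Shipment view is identical with or without it


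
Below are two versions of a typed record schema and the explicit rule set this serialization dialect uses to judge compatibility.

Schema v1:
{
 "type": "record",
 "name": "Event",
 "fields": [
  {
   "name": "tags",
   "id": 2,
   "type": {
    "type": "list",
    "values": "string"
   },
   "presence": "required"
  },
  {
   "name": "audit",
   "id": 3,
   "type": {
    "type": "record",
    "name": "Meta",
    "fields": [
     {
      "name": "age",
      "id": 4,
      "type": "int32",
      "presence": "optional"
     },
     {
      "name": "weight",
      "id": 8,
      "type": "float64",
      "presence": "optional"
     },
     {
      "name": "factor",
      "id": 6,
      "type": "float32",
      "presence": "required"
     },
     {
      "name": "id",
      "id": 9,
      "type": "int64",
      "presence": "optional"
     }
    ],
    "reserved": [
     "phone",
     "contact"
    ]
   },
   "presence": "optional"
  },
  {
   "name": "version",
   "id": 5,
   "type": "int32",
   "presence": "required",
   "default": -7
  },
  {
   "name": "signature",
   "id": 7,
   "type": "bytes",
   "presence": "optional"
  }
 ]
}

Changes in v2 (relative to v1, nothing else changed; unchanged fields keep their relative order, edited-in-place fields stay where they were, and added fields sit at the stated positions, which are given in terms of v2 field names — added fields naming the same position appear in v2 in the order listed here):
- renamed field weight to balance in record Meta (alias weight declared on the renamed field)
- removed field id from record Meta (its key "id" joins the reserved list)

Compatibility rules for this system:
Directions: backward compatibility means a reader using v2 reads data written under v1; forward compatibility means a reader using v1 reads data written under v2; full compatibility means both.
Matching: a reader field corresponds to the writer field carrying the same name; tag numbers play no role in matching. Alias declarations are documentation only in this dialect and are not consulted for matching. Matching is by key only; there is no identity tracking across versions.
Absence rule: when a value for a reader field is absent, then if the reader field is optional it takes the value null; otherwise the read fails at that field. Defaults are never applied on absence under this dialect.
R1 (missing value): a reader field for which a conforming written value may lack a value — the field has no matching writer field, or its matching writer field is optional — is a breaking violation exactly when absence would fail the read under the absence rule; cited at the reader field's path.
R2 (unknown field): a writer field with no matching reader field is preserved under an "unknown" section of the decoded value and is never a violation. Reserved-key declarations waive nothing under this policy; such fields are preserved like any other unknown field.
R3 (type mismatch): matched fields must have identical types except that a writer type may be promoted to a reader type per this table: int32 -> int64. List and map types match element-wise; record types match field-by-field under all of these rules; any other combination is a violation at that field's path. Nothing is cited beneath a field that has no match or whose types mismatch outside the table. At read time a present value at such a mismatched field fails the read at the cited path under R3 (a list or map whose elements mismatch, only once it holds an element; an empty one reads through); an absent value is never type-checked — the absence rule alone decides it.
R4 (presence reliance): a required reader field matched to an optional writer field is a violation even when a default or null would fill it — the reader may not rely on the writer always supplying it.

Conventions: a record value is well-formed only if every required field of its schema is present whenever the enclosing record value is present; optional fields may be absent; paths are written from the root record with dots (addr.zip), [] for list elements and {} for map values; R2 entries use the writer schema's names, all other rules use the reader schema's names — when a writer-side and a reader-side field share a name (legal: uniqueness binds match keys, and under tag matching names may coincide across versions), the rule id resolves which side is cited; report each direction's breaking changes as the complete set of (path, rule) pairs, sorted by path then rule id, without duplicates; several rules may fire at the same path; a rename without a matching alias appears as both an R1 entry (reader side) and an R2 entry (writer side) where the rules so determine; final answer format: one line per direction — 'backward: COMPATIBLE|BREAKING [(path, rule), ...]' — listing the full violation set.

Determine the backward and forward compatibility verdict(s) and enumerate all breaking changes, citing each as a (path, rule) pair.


backward: COMPATIBLE []; forward: COMPATIBLE []

the writer's type comes first in each Event pair
checking backward for Event: reader v2 against writer v1:
  tags: paired with writer tags (list<string> -> list<string>; writer required)
  audit: paired with writer audit (Meta -> Meta; writer optional)
  version: paired with writer version (int32 -> int32; writer required)
  signature: paired with writer signature (bytes -> bytes; writer optional)
  audit.age: paired with writer audit.age (int32 -> int32; writer optional)
  audit.balance: no writer-side match
  audit.factor: paired with writer audit.factor (float32 -> float32; writer required)
  writer field audit.weight has no reader counterpart
  writer field audit.id has no reader counterpart
  => backward verdict for Event: COMPATIBLE, no violations
checking forward for Event: reader v1 against writer v2:
  tags: paired with writer tags (list<string> -> list<string>; writer required)
  audit: paired with writer audit (Meta -> Meta; writer optional)
  version: paired with writer version (int32 -> int32; writer required)
  signature: paired with writer signature (bytes -> bytes; writer optional)
  audit.age: paired with writer audit.age (int32 -> int32; writer optional)
  audit.weight: no writer-side match
  audit.factor: paired with writer audit.factor (float32 -> float32; writer required)
  audit.id: no writer-side match
  writer field audit.balance has no reader counterpart
  => forward verdict for Event: COMPATIBLE, no violations
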